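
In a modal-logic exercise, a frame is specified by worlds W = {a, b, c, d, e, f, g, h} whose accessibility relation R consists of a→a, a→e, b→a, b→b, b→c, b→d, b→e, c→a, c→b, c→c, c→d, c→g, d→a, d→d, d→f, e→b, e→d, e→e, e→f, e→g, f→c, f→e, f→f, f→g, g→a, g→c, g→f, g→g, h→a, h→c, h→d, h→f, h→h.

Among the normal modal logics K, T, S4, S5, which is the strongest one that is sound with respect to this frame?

Reflexive (axiom T): yes — every world is R-related to itself.
Transitive (axiom 4): no — a R e and e R b, but not a R b.
Euclidean (axiom 5): no — b R a and b R c, but not a R c.
So F validates K, T; S4 would additionally require R to be transitive. The strongest is T.

T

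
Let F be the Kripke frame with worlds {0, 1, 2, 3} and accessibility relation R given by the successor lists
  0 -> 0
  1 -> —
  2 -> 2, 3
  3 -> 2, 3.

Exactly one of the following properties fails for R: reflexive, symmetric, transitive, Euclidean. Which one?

Reflexive: no — 1 is not related to itself.
Symmetric: yes — every pair in R has its reverse in R.
Transitive: yes — every two-step R-path is closed by a direct edge.
Euclidean: yes — any two successors of a common world are R-related.
Only reflexive fails.

reflexive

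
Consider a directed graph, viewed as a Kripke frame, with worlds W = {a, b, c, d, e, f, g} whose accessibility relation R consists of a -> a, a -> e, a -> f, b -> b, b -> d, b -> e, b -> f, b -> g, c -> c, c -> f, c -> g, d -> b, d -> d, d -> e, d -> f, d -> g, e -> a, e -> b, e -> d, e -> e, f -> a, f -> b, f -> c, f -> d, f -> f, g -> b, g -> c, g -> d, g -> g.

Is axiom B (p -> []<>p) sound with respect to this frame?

By correspondence theory, B is valid on a frame iff R is symmetric.
Symmetric: yes — every pair in R has its reverse in R.

Yes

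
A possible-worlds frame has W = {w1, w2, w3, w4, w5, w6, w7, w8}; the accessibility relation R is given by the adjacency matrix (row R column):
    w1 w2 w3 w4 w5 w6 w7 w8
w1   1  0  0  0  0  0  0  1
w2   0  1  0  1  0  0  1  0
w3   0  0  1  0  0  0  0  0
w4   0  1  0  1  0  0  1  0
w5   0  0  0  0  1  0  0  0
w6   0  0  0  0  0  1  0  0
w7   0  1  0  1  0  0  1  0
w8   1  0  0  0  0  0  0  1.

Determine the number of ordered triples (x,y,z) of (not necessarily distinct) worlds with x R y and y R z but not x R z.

0

R is transitive; there are no such tuples.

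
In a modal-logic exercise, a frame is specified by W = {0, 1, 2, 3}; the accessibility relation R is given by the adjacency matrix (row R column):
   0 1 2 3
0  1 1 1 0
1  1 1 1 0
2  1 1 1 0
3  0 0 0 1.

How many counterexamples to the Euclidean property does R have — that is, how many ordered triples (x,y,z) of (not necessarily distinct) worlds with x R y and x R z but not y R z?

R is Euclidean; there are no such tuples.

0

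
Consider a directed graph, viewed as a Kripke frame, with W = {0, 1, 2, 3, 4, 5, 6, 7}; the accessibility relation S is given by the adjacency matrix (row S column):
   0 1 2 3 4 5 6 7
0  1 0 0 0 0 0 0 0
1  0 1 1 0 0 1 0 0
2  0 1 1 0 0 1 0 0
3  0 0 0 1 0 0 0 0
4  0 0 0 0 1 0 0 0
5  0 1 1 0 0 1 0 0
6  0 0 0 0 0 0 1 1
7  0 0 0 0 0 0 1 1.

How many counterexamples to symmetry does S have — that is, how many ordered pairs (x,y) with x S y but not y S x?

S is symmetric; there are no such tuples.

0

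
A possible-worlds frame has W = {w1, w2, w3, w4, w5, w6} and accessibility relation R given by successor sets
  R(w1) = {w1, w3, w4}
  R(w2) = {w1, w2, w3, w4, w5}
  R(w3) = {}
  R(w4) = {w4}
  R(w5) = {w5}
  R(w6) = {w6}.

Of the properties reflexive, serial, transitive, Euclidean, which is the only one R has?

transitive

Reflexive: no — w3 is not related to itself.
Serial: no — w3 has no R-successor.
Transitive: yes — every two-step R-path is closed by a direct edge.
Euclidean: no — w1 R w3 and w1 R w4, but not w3 R w4.
Only transitive holds.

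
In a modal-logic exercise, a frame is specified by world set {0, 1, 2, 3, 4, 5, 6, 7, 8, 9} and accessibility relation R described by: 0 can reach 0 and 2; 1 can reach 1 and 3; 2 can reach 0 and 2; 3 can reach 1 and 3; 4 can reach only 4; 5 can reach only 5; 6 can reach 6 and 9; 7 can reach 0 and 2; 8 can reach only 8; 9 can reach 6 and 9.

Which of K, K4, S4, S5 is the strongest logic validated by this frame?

Transitive (axiom 4): yes — every two-step R-path is closed by a direct edge.
Reflexive (axiom T): no — 7 is not related to itself.
Euclidean (axiom 5): yes — any two successors of a common world are R-related.
So F validates K, K4; S4 would additionally require R to be reflexive. The strongest is K4.

K4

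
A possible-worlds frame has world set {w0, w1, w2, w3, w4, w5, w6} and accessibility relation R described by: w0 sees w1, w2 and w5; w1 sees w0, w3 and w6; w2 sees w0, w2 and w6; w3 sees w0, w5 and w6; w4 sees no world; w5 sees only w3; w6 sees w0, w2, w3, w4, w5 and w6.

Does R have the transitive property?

No

Transitive: no — w0 R w1 and w1 R w3, but not w0 R w3.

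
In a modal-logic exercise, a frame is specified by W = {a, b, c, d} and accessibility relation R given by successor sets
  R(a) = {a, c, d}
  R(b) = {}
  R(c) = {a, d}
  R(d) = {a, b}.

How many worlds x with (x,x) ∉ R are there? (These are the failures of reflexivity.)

Enumerating: b, c, d.

3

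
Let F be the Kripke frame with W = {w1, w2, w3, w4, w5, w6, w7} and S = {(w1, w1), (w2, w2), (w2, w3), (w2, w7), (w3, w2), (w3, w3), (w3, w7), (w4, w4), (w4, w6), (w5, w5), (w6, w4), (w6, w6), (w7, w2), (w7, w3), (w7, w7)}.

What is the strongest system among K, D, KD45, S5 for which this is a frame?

S5

Serial (axiom D): yes — every world has a successor (e.g. w1 S w1).
Euclidean (axiom 5): yes — any two successors of a common world are S-related.
Transitive (axiom 4): yes — every two-step S-path is closed by a direct edge.
Reflexive (axiom T): yes — every world is S-related to itself.
So F validates K, D, KD45, S5. The strongest is S5.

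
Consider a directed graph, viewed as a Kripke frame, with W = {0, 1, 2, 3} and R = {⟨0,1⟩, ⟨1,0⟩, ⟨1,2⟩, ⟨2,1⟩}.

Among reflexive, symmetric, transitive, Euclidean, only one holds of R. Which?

Reflexive: no — 0 is not related to itself.
Symmetric: yes — every pair in R has its reverse in R.
Transitive: no — 0 R 1 and 1 R 2, but not 0 R 2.
Euclidean: no — 1 R 0 and 1 R 2, but not 0 R 2.
Only symmetric holds.

symmetric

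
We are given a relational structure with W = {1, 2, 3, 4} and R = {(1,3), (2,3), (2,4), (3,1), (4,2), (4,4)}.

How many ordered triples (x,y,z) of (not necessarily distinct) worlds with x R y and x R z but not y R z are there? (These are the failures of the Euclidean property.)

Enumerating: (1,3,3), (2,3,3), (2,3,4), (2,4,3), (3,1,1), (4,2,2).

6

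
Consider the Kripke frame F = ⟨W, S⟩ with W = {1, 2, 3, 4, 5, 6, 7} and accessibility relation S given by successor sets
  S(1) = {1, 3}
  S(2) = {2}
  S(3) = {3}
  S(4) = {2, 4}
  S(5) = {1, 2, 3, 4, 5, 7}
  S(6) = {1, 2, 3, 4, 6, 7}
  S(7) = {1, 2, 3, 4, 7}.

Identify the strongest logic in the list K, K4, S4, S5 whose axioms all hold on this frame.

Transitive (axiom 4): yes — every two-step S-path is closed by a direct edge.
Reflexive (axiom T): yes — every world is S-related to itself.
Euclidean (axiom 5): no — 5 S 1 and 5 S 2, but not 1 S 2.
So F validates K, K4, S4; S5 would additionally require S to be Euclidean. The strongest is S4.

S4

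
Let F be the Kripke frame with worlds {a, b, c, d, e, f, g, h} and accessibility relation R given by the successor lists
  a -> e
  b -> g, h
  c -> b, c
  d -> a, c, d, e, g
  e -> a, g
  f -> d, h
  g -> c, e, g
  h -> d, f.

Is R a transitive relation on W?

Transitive: no — a R e and e R g, but not a R g.

No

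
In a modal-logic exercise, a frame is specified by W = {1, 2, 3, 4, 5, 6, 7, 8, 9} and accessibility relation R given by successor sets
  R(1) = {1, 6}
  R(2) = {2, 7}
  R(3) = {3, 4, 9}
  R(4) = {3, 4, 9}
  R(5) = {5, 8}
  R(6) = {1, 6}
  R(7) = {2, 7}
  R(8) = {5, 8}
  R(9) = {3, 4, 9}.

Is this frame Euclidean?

Euclidean: yes — any two successors of a common world are R-related.

Yes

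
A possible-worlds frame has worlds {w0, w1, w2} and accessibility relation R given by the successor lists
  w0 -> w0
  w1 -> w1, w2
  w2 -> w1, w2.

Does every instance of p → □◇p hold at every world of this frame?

Yes

Axiom B corresponds to the accessibility relation being symmetric.
Symmetric: yes — every pair in R has its reverse in R.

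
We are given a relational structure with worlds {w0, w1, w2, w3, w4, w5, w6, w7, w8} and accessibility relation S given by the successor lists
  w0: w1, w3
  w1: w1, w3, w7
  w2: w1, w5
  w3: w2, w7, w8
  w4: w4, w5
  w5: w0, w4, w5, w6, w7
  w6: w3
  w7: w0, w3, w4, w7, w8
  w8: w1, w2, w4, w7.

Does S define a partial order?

Reflexive: no — w0 is not related to itself.
Transitive: no — w0 S w1 and w1 S w7, but not w0 S w7.
Antisymmetric: no — w3 S w7 and w7 S w3 with w3 ≠ w7.
So S is not a partial order.

No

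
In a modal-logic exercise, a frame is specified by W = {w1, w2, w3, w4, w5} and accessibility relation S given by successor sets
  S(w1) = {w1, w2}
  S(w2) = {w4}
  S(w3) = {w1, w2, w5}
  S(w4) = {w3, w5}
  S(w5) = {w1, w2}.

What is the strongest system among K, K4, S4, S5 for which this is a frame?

Transitive (axiom 4): no — w1 S w2 and w2 S w4, but not w1 S w4.
Reflexive (axiom T): no — w2 is not related to itself.
Euclidean (axiom 5): no — w3 S w1 and w3 S w5, but not w1 S w5.
So F validates K; K4 would additionally require S to be transitive. The strongest is K.

K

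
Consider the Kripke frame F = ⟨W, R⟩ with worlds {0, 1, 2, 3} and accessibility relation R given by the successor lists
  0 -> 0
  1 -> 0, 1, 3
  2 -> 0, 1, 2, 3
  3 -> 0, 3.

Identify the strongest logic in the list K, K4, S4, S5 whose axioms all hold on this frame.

Transitive (axiom 4): yes — every two-step R-path is closed by a direct edge.
Reflexive (axiom T): yes — every world is R-related to itself.
Euclidean (axiom 5): no — 1 R 0 and 1 R 3, but not 0 R 3.
So F validates K, K4, S4; S5 would additionally require R to be Euclidean. The strongest is S4.

S4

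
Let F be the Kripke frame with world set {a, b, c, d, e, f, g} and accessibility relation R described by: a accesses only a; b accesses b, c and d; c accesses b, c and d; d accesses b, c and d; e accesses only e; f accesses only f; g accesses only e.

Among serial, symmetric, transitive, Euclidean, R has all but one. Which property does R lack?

Serial: yes — every world has a successor (e.g. a R a).
Symmetric: no — g R e but not e R g.
Transitive: yes — every two-step R-path is closed by a direct edge.
Euclidean: yes — any two successors of a common world are R-related.
Only symmetric fails.

symmetric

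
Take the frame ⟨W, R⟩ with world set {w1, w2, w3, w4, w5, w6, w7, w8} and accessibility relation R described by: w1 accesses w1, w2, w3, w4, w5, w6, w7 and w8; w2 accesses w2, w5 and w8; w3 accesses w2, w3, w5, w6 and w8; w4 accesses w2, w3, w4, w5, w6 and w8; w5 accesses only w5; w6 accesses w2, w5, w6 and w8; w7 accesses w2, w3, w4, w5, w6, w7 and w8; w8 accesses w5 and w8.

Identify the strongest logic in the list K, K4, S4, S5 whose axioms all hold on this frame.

S4

Transitive (axiom 4): yes — every two-step R-path is closed by a direct edge.
Reflexive (axiom T): yes — every world is R-related to itself.
Euclidean (axiom 5): no — w1 R w2 and w1 R w3, but not w2 R w3.
So F validates K, K4, S4; S5 would additionally require R to be Euclidean. The strongest is S4.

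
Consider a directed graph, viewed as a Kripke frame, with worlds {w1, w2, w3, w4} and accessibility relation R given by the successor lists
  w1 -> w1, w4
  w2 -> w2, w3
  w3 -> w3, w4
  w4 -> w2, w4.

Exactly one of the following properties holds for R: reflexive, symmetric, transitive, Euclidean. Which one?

Reflexive: yes — every world is R-related to itself.
Symmetric: no — w1 R w4 but not w4 R w1.
Transitive: no — w1 R w4 and w4 R w2, but not w1 R w2.
Euclidean: no — w1 R w4 and w1 R w1, but not w4 R w1.
Only reflexive holds.

reflexive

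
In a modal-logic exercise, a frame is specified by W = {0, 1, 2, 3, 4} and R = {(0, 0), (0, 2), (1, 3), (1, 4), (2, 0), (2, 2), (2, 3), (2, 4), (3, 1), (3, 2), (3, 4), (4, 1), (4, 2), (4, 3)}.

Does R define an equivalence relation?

Reflexive: no — 1 is not related to itself.
Symmetric: yes — every pair in R has its reverse in R.
Transitive: no — 0 R 2 and 2 R 3, but not 0 R 3.
So R is not an equivalence relation.

No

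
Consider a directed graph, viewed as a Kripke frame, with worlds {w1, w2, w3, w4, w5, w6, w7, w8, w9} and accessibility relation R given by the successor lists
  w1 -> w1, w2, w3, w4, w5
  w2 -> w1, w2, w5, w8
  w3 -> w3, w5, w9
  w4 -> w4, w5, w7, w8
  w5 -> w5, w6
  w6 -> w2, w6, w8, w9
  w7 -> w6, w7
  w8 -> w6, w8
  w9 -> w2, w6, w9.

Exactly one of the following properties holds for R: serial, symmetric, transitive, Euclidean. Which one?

serial

Serial: yes — every world has a successor (e.g. w1 R w1).
Symmetric: no — w1 R w3 but not w3 R w1.
Transitive: no — w1 R w2 and w2 R w8, but not w1 R w8.
Euclidean: no — w1 R w2 and w1 R w3, but not w2 R w3.
Only serial holds.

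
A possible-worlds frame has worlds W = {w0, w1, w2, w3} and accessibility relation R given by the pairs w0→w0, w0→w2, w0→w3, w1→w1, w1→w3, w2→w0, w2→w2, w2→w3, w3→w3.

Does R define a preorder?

Yes

Reflexive: yes — every world is R-related to itself.
Transitive: yes — every two-step R-path is closed by a direct edge.
So R is a preorder.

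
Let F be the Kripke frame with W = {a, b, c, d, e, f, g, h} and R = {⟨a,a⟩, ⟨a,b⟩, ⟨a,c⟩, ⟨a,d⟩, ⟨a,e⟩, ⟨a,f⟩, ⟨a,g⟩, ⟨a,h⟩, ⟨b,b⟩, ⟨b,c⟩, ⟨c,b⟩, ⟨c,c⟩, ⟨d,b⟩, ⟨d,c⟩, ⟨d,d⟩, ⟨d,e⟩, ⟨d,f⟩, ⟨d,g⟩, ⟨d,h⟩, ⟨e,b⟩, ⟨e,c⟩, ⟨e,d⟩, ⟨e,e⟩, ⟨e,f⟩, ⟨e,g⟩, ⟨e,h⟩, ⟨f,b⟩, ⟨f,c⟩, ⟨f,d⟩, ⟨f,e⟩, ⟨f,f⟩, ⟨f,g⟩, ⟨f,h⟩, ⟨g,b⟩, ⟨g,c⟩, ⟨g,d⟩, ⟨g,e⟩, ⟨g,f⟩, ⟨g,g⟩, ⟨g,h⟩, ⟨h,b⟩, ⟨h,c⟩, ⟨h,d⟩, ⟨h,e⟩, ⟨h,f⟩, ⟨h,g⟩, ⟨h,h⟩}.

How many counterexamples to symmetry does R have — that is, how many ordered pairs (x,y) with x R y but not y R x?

Enumerating: (a,b), (a,c), (a,d), (a,e), (a,f), (a,g), (a,h), (d,b), (d,c), (e,b), (e,c), (f,b), (f,c), (g,b), (g,c), (h,b), (h,c).

17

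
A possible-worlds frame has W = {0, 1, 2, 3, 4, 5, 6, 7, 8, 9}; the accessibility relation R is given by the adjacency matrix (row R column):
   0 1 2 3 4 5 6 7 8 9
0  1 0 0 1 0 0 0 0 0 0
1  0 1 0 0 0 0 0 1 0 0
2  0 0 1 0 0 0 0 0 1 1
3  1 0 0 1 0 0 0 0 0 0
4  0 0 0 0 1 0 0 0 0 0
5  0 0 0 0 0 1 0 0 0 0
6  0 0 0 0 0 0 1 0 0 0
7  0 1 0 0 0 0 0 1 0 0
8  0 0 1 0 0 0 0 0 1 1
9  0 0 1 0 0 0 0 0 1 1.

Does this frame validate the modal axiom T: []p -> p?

Yes

By correspondence theory, T is valid on a frame iff R is reflexive.
Reflexive: yes — every world is R-related to itself.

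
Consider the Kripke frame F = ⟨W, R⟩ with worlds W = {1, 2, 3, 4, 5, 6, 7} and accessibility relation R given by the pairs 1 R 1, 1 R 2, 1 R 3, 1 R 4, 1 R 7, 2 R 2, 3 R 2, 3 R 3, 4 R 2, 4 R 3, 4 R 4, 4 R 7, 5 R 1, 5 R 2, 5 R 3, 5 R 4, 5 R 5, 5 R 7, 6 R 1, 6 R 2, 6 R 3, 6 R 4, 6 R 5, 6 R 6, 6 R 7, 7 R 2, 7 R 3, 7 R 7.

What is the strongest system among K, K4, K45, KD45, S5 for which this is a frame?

Transitive (axiom 4): yes — every two-step R-path is closed by a direct edge.
Euclidean (axiom 5): no — 1 R 2 and 1 R 3, but not 2 R 3.
Serial (axiom D): yes — every world has a successor (e.g. 1 R 1).
Reflexive (axiom T): yes — every world is R-related to itself.
So F validates K, K4; K45 would additionally require R to be Euclidean. The strongest is K4.

K4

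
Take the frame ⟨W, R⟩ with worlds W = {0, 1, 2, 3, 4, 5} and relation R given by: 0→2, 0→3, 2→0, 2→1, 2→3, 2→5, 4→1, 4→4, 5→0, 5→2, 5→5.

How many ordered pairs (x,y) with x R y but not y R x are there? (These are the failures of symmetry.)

Enumerating: (0,3), (2,1), (2,3), (4,1), (5,0).

5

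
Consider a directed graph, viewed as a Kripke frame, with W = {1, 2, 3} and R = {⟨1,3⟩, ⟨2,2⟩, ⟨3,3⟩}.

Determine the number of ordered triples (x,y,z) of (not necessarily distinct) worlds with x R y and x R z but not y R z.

R is Euclidean; there are no such tuples.

0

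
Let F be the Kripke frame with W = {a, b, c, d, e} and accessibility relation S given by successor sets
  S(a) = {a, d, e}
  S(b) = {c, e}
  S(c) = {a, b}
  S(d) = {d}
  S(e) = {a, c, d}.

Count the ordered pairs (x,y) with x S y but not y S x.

5

Enumerating: (a,d), (b,e), (c,a), (e,c), (e,d).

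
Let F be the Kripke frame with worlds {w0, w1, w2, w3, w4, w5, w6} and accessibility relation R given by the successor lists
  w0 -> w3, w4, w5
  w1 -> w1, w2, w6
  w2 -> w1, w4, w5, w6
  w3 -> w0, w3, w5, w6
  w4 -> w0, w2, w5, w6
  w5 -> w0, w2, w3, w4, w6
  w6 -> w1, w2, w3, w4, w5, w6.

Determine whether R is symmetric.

Symmetric: yes — every pair in R has its reverse in R.

Yes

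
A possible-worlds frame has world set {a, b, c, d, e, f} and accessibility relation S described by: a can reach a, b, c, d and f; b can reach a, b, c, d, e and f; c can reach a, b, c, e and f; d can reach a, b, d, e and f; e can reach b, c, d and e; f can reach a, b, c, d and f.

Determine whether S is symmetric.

Yes

Symmetric: yes — every pair in S has its reverse in S.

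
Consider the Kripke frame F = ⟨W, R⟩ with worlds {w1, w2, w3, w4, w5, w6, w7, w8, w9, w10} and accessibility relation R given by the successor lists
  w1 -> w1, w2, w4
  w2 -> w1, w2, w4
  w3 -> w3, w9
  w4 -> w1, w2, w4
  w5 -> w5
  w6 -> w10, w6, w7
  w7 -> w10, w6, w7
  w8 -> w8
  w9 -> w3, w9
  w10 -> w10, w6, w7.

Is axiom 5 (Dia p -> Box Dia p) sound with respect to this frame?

Yes

The schema 5 characterises exactly the Euclidean frames.
Euclidean: yes — any two successors of a common world are R-related.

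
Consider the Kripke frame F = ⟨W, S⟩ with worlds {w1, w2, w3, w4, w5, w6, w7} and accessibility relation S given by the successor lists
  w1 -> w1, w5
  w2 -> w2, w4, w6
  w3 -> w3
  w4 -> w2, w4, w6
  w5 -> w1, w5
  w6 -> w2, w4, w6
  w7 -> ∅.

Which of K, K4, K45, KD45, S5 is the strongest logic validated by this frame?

Transitive (axiom 4): yes — every two-step S-path is closed by a direct edge.
Euclidean (axiom 5): yes — any two successors of a common world are S-related.
Serial (axiom D): no — w7 has no S-successor.
Reflexive (axiom T): no — w7 is not related to itself.
So F validates K, K4, K45; KD45 would additionally require S to be serial. The strongest is K45.

K45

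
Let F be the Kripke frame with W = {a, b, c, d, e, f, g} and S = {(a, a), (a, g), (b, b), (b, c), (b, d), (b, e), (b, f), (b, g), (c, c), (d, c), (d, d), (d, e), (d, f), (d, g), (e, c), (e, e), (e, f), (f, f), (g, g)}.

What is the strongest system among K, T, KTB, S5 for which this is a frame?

Reflexive (axiom T): yes — every world is S-related to itself.
Symmetric (axiom B): no — a S g but not g S a.
Euclidean (axiom 5): no — b S c and b S d, but not c S d.
So F validates K, T; KTB would additionally require S to be symmetric. The strongest is T.

T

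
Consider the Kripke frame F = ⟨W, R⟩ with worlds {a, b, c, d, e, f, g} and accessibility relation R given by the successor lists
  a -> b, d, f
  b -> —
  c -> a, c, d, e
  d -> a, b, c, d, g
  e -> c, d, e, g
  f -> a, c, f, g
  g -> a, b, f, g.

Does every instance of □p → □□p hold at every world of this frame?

Axiom 4 corresponds to the accessibility relation being transitive.
Transitive: no — a R d and d R c, but not a R c.

No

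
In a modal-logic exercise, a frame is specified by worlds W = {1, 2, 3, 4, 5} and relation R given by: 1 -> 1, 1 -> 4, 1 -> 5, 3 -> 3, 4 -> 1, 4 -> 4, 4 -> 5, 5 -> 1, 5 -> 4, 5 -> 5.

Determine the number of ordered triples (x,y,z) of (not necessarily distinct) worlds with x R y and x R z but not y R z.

R is Euclidean; there are no such tuples.

0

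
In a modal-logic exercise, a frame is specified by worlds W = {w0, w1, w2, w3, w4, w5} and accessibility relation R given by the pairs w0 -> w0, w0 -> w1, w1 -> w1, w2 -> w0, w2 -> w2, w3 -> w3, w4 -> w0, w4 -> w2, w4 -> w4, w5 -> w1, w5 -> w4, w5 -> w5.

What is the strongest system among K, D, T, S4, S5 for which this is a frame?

T

Serial (axiom D): yes — every world has a successor (e.g. w0 R w0).
Reflexive (axiom T): yes — every world is R-related to itself.
Transitive (axiom 4): no — w2 R w0 and w0 R w1, but not w2 R w1.
Euclidean (axiom 5): no — w4 R w0 and w4 R w2, but not w0 R w2.
So F validates K, D, T; S4 would additionally require R to be transitive. The strongest is T.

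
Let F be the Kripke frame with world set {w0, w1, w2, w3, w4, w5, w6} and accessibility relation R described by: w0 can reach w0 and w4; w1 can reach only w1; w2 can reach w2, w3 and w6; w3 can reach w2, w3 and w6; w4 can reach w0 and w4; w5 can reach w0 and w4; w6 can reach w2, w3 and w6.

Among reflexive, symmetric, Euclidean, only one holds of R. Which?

Reflexive: no — w5 is not related to itself.
Symmetric: no — w5 R w0 but not w0 R w5.
Euclidean: yes — any two successors of a common world are R-related.
Only Euclidean holds.

Euclidean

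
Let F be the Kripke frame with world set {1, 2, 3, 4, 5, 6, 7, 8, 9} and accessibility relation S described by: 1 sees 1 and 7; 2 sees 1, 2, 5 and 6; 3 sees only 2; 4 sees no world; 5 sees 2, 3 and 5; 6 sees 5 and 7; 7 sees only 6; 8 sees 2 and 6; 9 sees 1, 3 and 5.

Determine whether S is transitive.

Transitive: no — 1 S 7 and 7 S 6, but not 1 S 6.

No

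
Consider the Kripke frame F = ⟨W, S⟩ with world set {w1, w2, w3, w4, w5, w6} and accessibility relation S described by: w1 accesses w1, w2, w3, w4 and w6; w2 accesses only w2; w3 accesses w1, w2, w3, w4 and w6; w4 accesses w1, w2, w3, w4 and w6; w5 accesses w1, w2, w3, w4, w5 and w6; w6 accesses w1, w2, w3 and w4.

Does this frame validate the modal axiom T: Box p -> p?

Axiom T corresponds to the accessibility relation being reflexive.
Reflexive: no — w6 is not related to itself.

No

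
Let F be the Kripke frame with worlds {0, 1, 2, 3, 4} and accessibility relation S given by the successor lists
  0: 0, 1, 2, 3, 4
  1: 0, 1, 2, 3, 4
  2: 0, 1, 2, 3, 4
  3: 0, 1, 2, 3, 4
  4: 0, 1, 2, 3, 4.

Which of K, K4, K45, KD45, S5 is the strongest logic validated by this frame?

S5

Transitive (axiom 4): yes — every two-step S-path is closed by a direct edge.
Euclidean (axiom 5): yes — any two successors of a common world are S-related.
Serial (axiom D): yes — every world has a successor (e.g. 0 S 0).
Reflexive (axiom T): yes — every world is S-related to itself.
So F validates K, K4, K45, KD45, S5. The strongest is S5.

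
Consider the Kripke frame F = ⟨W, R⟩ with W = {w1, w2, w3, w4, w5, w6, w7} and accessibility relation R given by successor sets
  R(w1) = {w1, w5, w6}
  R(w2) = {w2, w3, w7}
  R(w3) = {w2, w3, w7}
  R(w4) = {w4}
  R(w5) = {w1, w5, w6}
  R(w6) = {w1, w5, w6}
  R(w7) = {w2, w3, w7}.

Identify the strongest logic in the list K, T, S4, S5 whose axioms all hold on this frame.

S5

Reflexive (axiom T): yes — every world is R-related to itself.
Transitive (axiom 4): yes — every two-step R-path is closed by a direct edge.
Euclidean (axiom 5): yes — any two successors of a common world are R-related.
So F validates K, T, S4, S5. The strongest is S5.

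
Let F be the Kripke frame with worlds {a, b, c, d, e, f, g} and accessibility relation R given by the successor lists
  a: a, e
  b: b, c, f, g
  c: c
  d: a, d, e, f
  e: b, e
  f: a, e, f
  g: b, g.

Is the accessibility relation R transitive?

Transitive: no — a R e and e R b, but not a R b.

No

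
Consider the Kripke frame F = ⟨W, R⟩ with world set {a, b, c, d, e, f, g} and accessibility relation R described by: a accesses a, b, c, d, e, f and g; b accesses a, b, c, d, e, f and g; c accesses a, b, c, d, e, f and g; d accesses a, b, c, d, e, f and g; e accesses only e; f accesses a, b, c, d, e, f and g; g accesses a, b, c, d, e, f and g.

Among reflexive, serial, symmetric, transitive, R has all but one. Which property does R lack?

symmetric

Reflexive: yes — every world is R-related to itself.
Serial: yes — every world has a successor (e.g. a R a).
Symmetric: no — a R e but not e R a.
Transitive: yes — every two-step R-path is closed by a direct edge.
Only symmetric fails.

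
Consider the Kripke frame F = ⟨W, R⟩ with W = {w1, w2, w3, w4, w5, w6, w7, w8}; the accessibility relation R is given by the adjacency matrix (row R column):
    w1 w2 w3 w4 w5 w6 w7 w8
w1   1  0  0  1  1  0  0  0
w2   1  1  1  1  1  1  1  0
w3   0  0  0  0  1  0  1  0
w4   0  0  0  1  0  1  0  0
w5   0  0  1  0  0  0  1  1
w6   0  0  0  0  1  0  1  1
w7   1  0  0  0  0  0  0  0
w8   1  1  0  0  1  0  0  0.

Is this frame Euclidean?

No

Euclidean: no — w1 R w4 and w1 R w5, but not w4 R w5.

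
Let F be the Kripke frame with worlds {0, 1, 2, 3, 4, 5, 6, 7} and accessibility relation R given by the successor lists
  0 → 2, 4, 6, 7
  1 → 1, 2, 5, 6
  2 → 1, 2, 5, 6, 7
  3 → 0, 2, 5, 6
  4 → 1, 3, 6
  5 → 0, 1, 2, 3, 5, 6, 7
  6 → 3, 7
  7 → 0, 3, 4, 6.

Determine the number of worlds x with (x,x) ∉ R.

5

Enumerating: 0, 3, 4, 6, 7.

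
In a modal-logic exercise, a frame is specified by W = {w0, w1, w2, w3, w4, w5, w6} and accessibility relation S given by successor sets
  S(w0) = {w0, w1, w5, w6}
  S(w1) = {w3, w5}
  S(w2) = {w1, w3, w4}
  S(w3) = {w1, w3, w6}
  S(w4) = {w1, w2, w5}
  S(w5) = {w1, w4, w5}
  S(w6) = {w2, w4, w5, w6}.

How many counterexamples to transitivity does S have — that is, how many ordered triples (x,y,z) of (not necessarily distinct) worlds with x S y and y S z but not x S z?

26

Enumerating: (w0,w1,w3), (w0,w5,w4), (w0,w6,w2), (w0,w6,w4), (w1,w3,w1), (w1,w3,w6), (w1,w5,w1), (w1,w5,w4), (w2,w1,w5), (w2,w3,w6), (w2,w4,w2), (w2,w4,w5), … and 14 more.
Total: 26.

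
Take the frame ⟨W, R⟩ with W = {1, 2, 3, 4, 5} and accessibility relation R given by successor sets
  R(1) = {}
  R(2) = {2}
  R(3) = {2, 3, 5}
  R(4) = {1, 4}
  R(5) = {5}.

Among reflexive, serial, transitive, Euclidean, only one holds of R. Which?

transitive

Reflexive: no — 1 is not related to itself.
Serial: no — 1 has no R-successor.
Transitive: yes — every two-step R-path is closed by a direct edge.
Euclidean: no — 3 R 2 and 3 R 5, but not 2 R 5.
Only transitive holds.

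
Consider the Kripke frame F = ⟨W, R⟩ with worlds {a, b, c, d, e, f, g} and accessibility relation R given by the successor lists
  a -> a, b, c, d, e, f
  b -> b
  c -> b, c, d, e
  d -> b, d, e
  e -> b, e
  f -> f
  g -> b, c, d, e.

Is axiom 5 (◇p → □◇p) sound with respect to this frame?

No

By correspondence theory, 5 is valid on a frame iff R is Euclidean.
Euclidean: no — a R b and a R c, but not b R c.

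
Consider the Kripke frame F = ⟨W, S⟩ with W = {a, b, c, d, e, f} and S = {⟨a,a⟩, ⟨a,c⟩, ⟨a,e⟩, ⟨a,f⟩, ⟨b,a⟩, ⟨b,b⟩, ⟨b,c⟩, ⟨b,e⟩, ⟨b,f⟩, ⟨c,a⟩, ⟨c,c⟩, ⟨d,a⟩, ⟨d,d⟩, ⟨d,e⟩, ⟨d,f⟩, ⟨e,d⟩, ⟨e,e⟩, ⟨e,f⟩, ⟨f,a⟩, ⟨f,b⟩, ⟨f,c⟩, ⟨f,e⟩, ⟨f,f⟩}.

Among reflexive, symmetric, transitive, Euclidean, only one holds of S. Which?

reflexive

Reflexive: yes — every world is S-related to itself.
Symmetric: no — a S e but not e S a.
Transitive: no — a S e and e S d, but not a S d.
Euclidean: no — a S c and a S e, but not c S e.
Only reflexive holds.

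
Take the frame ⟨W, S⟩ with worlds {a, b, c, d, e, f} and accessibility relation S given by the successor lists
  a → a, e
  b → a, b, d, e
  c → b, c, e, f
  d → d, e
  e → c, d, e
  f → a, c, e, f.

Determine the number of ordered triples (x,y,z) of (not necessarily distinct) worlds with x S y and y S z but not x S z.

Enumerating: (a,e,c), (a,e,d), (b,e,c), (c,b,a), (c,b,d), (c,e,d), (c,f,a), (d,e,c), (e,c,b), (e,c,f), (f,c,b), (f,e,d).

12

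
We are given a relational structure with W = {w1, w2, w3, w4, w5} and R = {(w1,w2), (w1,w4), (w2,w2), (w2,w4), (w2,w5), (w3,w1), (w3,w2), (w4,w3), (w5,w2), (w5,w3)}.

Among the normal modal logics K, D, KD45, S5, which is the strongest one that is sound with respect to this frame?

D

Serial (axiom D): yes — every world has a successor (e.g. w1 R w2).
Euclidean (axiom 5): no — w1 R w4 and w1 R w2, but not w4 R w2.
Transitive (axiom 4): no — w1 R w2 and w2 R w5, but not w1 R w5.
Reflexive (axiom T): no — w1 is not related to itself.
So F validates K, D; KD45 would additionally require R to be Euclidean and transitive. The strongest is D.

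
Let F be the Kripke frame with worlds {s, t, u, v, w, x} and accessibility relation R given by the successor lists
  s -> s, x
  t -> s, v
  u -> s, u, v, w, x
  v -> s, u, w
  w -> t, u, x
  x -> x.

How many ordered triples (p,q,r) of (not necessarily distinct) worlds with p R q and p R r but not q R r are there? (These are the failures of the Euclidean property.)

25

Enumerating: (s,x,s), (t,s,v), (t,v,v), (u,s,u), (u,s,v), (u,s,w), (u,v,v), (u,v,x), (u,w,s), (u,w,v), (u,w,w), (u,x,s), … and 13 more.
Total: 25.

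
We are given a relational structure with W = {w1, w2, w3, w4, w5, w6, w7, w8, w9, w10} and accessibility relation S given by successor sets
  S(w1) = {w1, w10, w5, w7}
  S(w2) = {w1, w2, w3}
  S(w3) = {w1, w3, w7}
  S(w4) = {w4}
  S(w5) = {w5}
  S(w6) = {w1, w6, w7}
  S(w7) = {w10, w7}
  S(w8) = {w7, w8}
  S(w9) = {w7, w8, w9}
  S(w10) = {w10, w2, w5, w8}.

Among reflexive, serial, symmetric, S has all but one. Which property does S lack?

symmetric

Reflexive: yes — every world is S-related to itself.
Serial: yes — every world has a successor (e.g. w1 S w1).
Symmetric: no — w1 S w10 but not w10 S w1.
Only symmetric fails.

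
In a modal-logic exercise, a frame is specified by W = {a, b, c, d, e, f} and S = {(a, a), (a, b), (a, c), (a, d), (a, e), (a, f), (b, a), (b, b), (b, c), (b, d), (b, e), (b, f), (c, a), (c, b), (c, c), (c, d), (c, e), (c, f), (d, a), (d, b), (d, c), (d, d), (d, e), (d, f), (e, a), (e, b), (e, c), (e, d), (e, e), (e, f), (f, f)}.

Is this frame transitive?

Transitive: yes — every two-step S-path is closed by a direct edge.

Yes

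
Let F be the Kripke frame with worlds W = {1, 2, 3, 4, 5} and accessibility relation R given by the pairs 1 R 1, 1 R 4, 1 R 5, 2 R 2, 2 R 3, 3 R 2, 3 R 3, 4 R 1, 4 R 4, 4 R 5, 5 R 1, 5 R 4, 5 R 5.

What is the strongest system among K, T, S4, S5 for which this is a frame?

Reflexive (axiom T): yes — every world is R-related to itself.
Transitive (axiom 4): yes — every two-step R-path is closed by a direct edge.
Euclidean (axiom 5): yes — any two successors of a common world are R-related.
So F validates K, T, S4, S5. The strongest is S5.

S5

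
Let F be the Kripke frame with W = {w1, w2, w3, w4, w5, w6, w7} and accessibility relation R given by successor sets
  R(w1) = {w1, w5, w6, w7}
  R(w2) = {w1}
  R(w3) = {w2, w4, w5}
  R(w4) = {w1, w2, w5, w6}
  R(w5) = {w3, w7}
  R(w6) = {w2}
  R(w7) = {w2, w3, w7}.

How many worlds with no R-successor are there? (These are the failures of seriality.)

0

R is serial; there are no such worlds.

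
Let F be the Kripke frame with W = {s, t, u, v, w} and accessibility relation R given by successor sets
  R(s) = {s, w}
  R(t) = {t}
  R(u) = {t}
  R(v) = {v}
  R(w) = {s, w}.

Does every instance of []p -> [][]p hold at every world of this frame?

Yes

Axiom 4 corresponds to the accessibility relation being transitive.
Transitive: yes — every two-step R-path is closed by a direct edge.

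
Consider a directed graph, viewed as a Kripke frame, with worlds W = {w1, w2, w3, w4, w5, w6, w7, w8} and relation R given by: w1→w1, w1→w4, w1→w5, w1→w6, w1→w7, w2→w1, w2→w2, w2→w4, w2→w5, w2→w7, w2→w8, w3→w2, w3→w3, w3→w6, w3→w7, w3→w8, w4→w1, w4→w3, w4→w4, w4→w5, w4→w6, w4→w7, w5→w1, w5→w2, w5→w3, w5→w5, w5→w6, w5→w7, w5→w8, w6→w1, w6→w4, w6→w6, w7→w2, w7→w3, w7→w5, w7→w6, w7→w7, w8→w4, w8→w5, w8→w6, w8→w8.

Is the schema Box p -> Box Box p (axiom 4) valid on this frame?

No

Axiom 4 corresponds to the accessibility relation being transitive.
Transitive: no — w1 R w4 and w4 R w3, but not w1 R w3.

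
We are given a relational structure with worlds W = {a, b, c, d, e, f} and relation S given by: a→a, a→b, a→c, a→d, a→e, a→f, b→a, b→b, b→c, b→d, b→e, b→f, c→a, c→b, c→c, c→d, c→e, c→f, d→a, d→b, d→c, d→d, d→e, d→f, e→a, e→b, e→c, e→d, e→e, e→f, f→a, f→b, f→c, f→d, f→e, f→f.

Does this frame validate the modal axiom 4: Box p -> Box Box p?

The schema 4 characterises exactly the transitive frames.
Transitive: yes — every two-step S-path is closed by a direct edge.

Yes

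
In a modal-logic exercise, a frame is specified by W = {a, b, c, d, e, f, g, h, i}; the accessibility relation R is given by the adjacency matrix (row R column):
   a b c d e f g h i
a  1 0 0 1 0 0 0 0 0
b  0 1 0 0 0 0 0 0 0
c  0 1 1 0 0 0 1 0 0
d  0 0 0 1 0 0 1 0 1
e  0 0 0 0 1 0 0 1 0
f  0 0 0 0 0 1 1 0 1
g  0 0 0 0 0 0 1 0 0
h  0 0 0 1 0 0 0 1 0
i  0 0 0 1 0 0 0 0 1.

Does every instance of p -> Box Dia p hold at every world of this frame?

No

The schema B characterises exactly the symmetric frames.
Symmetric: no — a R d but not d R a.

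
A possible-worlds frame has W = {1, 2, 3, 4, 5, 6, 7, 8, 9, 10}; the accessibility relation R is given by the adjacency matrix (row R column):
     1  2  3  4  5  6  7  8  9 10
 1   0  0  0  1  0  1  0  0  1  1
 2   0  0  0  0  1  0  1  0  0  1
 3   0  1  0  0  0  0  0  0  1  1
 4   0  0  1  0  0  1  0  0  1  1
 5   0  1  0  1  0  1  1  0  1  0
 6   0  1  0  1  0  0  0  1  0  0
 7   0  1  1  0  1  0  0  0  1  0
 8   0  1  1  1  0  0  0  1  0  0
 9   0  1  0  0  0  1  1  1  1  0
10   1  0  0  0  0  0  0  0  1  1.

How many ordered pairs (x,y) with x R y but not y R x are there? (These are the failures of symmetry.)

23

Enumerating: (1,4), (1,6), (1,9), (10,9), (2,10), (3,10), (3,2), (3,9), (4,10), (4,3), (4,9), (5,4), … and 11 more.
Total: 23.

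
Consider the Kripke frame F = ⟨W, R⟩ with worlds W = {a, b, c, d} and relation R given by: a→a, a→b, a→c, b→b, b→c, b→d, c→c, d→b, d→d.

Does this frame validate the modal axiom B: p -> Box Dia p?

No

The schema B characterises exactly the symmetric frames.
Symmetric: no — a R b but not b R a.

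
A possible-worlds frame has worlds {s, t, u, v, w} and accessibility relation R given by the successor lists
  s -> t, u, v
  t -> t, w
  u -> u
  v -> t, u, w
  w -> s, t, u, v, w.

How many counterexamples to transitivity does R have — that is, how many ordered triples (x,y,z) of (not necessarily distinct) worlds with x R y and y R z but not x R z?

7

Enumerating: (s,t,w), (s,v,w), (t,w,s), (t,w,u), (t,w,v), (v,w,s), (v,w,v).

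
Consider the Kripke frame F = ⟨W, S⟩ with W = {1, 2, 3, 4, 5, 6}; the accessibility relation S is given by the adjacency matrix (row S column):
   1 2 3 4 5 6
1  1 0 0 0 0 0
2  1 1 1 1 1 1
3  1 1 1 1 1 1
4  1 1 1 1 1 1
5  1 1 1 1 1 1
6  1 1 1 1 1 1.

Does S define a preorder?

Reflexive: yes — every world is S-related to itself.
Transitive: yes — every two-step S-path is closed by a direct edge.
So S is a preorder.

Yes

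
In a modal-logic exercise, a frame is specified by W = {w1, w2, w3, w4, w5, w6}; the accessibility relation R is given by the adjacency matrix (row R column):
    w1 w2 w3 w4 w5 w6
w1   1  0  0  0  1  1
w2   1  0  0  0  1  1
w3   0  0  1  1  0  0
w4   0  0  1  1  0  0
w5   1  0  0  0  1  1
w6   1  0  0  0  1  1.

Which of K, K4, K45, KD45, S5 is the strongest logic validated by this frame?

KD45

Transitive (axiom 4): yes — every two-step R-path is closed by a direct edge.
Euclidean (axiom 5): yes — any two successors of a common world are R-related.
Serial (axiom D): yes — every world has a successor (e.g. w1 R w1).
Reflexive (axiom T): no — w2 is not related to itself.
So F validates K, K4, K45, KD45; S5 would additionally require R to be reflexive. The strongest is KD45.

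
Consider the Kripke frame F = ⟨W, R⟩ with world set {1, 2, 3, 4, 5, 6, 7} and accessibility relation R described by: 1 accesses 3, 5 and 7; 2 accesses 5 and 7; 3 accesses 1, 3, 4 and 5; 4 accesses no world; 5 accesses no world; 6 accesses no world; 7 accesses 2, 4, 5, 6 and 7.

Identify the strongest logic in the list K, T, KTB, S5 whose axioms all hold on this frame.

Reflexive (axiom T): no — 1 is not related to itself.
Symmetric (axiom B): no — 1 R 5 but not 5 R 1.
Euclidean (axiom 5): no — 1 R 3 and 1 R 7, but not 3 R 7.
So F validates K; T would additionally require R to be reflexive. The strongest is K.

K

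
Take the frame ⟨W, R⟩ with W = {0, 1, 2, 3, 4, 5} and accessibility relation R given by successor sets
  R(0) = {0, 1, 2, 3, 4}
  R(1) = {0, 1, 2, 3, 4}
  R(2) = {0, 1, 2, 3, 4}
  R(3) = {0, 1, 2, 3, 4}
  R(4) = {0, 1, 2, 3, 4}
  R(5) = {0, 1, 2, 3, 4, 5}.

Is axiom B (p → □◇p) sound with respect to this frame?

No

The schema B characterises exactly the symmetric frames.
Symmetric: no — 5 R 0 but not 0 R 5.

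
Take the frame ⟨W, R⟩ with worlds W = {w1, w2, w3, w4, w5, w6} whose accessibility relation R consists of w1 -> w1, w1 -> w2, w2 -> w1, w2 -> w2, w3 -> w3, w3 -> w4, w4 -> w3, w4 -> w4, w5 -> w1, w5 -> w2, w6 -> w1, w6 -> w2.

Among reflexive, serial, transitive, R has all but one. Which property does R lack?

Reflexive: no — w5 is not related to itself.
Serial: yes — every world has a successor (e.g. w1 R w1).
Transitive: yes — every two-step R-path is closed by a direct edge.
Only reflexive fails.

reflexive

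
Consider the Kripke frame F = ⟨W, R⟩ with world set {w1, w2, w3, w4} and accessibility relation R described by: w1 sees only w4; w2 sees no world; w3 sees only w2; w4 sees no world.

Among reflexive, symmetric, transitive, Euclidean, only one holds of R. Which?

transitive

Reflexive: no — w1 is not related to itself.
Symmetric: no — w1 R w4 but not w4 R w1.
Transitive: yes — every two-step R-path is closed by a direct edge.
Euclidean: no — w1 R w4 and w1 R w4, but not w4 R w4.
Only transitive holds.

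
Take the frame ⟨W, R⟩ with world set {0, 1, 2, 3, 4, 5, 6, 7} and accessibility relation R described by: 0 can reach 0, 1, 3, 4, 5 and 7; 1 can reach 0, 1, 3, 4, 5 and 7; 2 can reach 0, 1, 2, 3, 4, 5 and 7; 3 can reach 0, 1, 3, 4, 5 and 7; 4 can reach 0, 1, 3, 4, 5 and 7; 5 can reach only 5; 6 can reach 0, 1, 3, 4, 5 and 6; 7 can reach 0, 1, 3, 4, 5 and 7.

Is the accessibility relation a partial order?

No

Reflexive: yes — every world is R-related to itself.
Transitive: no — 6 R 0 and 0 R 7, but not 6 R 7.
Antisymmetric: no — 0 R 1 and 1 R 0 with 0 ≠ 1.
So R is not a partial order.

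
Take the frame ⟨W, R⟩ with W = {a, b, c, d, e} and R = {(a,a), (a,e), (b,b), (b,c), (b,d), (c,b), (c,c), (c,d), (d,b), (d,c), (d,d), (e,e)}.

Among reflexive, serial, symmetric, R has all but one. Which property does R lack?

Reflexive: yes — every world is R-related to itself.
Serial: yes — every world has a successor (e.g. a R a).
Symmetric: no — a R e but not e R a.
Only symmetric fails.

symmetric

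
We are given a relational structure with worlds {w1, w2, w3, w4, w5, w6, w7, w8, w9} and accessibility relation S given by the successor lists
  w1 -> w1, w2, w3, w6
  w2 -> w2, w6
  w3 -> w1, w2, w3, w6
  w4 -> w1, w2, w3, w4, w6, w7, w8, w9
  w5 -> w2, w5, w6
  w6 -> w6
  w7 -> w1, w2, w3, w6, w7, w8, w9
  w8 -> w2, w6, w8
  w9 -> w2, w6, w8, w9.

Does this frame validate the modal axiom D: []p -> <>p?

Axiom D corresponds to the accessibility relation being serial.
Serial: yes — every world has a successor (e.g. w1 S w1).

Yes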